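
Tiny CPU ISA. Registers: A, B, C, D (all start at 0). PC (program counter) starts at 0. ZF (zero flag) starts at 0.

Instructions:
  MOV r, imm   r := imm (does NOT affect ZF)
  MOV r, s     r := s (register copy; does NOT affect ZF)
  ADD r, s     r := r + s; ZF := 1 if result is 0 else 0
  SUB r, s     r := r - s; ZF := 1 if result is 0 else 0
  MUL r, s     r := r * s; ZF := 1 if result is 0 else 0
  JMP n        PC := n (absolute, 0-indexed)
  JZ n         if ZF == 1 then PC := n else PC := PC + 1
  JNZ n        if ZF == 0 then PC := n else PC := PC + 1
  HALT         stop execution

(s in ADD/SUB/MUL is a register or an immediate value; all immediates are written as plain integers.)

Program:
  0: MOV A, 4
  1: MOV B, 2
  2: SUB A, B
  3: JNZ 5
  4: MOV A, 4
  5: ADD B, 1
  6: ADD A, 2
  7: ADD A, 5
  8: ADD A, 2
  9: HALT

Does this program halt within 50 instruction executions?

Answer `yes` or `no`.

Step 1: PC=0 exec 'MOV A, 4'. After: A=4 B=0 C=0 D=0 ZF=0 PC=1
Step 2: PC=1 exec 'MOV B, 2'. After: A=4 B=2 C=0 D=0 ZF=0 PC=2
Step 3: PC=2 exec 'SUB A, B'. After: A=2 B=2 C=0 D=0 ZF=0 PC=3
Step 4: PC=3 exec 'JNZ 5'. After: A=2 B=2 C=0 D=0 ZF=0 PC=5
Step 5: PC=5 exec 'ADD B, 1'. After: A=2 B=3 C=0 D=0 ZF=0 PC=6
Step 6: PC=6 exec 'ADD A, 2'. After: A=4 B=3 C=0 D=0 ZF=0 PC=7
Step 7: PC=7 exec 'ADD A, 5'. After: A=9 B=3 C=0 D=0 ZF=0 PC=8
Step 8: PC=8 exec 'ADD A, 2'. After: A=11 B=3 C=0 D=0 ZF=0 PC=9
Step 9: PC=9 exec 'HALT'. After: A=11 B=3 C=0 D=0 ZF=0 PC=9 HALTED

Answer: yes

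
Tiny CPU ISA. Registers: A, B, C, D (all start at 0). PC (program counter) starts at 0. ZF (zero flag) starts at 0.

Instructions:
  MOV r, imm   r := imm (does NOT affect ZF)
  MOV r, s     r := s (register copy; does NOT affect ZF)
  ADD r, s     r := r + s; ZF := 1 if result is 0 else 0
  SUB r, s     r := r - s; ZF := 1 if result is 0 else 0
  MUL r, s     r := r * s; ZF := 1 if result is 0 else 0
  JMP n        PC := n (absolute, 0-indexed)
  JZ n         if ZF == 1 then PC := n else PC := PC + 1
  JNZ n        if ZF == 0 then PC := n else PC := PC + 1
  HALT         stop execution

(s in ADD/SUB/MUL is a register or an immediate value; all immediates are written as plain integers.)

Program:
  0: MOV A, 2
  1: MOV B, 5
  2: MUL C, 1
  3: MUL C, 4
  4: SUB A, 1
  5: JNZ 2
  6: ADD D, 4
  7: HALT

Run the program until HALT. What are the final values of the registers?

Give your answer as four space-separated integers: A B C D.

Answer: 0 5 0 4

Derivation:
Step 1: PC=0 exec 'MOV A, 2'. After: A=2 B=0 C=0 D=0 ZF=0 PC=1
Step 2: PC=1 exec 'MOV B, 5'. After: A=2 B=5 C=0 D=0 ZF=0 PC=2
Step 3: PC=2 exec 'MUL C, 1'. After: A=2 B=5 C=0 D=0 ZF=1 PC=3
Step 4: PC=3 exec 'MUL C, 4'. After: A=2 B=5 C=0 D=0 ZF=1 PC=4
Step 5: PC=4 exec 'SUB A, 1'. After: A=1 B=5 C=0 D=0 ZF=0 PC=5
Step 6: PC=5 exec 'JNZ 2'. After: A=1 B=5 C=0 D=0 ZF=0 PC=2
Step 7: PC=2 exec 'MUL C, 1'. After: A=1 B=5 C=0 D=0 ZF=1 PC=3
Step 8: PC=3 exec 'MUL C, 4'. After: A=1 B=5 C=0 D=0 ZF=1 PC=4
Step 9: PC=4 exec 'SUB A, 1'. After: A=0 B=5 C=0 D=0 ZF=1 PC=5
Step 10: PC=5 exec 'JNZ 2'. After: A=0 B=5 C=0 D=0 ZF=1 PC=6
Step 11: PC=6 exec 'ADD D, 4'. After: A=0 B=5 C=0 D=4 ZF=0 PC=7
Step 12: PC=7 exec 'HALT'. After: A=0 B=5 C=0 D=4 ZF=0 PC=7 HALTED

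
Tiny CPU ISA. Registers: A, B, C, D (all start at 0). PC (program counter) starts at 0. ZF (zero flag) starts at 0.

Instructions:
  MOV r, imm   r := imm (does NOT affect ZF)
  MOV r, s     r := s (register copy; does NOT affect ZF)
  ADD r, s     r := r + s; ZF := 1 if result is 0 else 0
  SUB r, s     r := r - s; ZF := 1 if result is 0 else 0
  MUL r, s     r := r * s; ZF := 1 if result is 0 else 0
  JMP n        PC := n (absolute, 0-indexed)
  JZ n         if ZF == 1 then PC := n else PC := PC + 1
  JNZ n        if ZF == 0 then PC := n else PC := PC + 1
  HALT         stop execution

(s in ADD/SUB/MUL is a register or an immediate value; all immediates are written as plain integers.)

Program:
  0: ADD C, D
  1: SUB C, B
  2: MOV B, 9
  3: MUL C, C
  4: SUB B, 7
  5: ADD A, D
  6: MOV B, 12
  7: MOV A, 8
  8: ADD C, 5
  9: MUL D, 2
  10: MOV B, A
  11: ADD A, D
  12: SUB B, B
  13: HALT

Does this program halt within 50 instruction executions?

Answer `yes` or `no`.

Answer: yes

Derivation:
Step 1: PC=0 exec 'ADD C, D'. After: A=0 B=0 C=0 D=0 ZF=1 PC=1
Step 2: PC=1 exec 'SUB C, B'. After: A=0 B=0 C=0 D=0 ZF=1 PC=2
Step 3: PC=2 exec 'MOV B, 9'. After: A=0 B=9 C=0 D=0 ZF=1 PC=3
Step 4: PC=3 exec 'MUL C, C'. After: A=0 B=9 C=0 D=0 ZF=1 PC=4
Step 5: PC=4 exec 'SUB B, 7'. After: A=0 B=2 C=0 D=0 ZF=0 PC=5
Step 6: PC=5 exec 'ADD A, D'. After: A=0 B=2 C=0 D=0 ZF=1 PC=6
Step 7: PC=6 exec 'MOV B, 12'. After: A=0 B=12 C=0 D=0 ZF=1 PC=7
Step 8: PC=7 exec 'MOV A, 8'. After: A=8 B=12 C=0 D=0 ZF=1 PC=8
Step 9: PC=8 exec 'ADD C, 5'. After: A=8 B=12 C=5 D=0 ZF=0 PC=9
Step 10: PC=9 exec 'MUL D, 2'. After: A=8 B=12 C=5 D=0 ZF=1 PC=10
Step 11: PC=10 exec 'MOV B, A'. After: A=8 B=8 C=5 D=0 ZF=1 PC=11
Step 12: PC=11 exec 'ADD A, D'. After: A=8 B=8 C=5 D=0 ZF=0 PC=12
Step 13: PC=12 exec 'SUB B, B'. After: A=8 B=0 C=5 D=0 ZF=1 PC=13
Step 14: PC=13 exec 'HALT'. After: A=8 B=0 C=5 D=0 ZF=1 PC=13 HALTED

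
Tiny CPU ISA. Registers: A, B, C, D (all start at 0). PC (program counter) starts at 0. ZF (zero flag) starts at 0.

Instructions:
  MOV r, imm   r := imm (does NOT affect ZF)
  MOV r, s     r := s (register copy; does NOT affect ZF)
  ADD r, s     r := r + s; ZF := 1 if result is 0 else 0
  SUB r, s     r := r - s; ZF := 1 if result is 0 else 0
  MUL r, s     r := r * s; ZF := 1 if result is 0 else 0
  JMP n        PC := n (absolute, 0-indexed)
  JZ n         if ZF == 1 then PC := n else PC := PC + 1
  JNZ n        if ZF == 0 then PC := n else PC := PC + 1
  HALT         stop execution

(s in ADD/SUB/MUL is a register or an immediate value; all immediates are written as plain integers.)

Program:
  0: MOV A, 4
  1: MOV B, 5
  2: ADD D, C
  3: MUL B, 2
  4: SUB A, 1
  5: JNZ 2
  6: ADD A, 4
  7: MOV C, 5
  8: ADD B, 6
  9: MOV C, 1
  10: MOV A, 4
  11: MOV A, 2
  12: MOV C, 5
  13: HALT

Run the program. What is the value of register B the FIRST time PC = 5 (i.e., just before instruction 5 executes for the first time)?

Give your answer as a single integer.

Step 1: PC=0 exec 'MOV A, 4'. After: A=4 B=0 C=0 D=0 ZF=0 PC=1
Step 2: PC=1 exec 'MOV B, 5'. After: A=4 B=5 C=0 D=0 ZF=0 PC=2
Step 3: PC=2 exec 'ADD D, C'. After: A=4 B=5 C=0 D=0 ZF=1 PC=3
Step 4: PC=3 exec 'MUL B, 2'. After: A=4 B=10 C=0 D=0 ZF=0 PC=4
Step 5: PC=4 exec 'SUB A, 1'. After: A=3 B=10 C=0 D=0 ZF=0 PC=5
First time PC=5: B=10

10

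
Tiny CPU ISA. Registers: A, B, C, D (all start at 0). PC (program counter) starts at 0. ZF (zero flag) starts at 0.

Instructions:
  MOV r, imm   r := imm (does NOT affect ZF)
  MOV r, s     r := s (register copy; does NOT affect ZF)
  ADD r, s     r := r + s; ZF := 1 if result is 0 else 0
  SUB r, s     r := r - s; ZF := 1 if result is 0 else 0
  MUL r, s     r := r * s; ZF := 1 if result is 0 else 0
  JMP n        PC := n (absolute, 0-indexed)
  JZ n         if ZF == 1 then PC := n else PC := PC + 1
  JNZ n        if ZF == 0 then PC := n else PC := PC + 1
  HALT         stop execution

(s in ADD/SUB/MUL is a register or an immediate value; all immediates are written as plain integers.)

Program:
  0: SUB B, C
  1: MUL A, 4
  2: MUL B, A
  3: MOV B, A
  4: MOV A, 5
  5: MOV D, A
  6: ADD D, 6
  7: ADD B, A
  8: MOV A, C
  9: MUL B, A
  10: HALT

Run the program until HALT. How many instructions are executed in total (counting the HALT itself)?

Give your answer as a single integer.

Step 1: PC=0 exec 'SUB B, C'. After: A=0 B=0 C=0 D=0 ZF=1 PC=1
Step 2: PC=1 exec 'MUL A, 4'. After: A=0 B=0 C=0 D=0 ZF=1 PC=2
Step 3: PC=2 exec 'MUL B, A'. After: A=0 B=0 C=0 D=0 ZF=1 PC=3
Step 4: PC=3 exec 'MOV B, A'. After: A=0 B=0 C=0 D=0 ZF=1 PC=4
Step 5: PC=4 exec 'MOV A, 5'. After: A=5 B=0 C=0 D=0 ZF=1 PC=5
Step 6: PC=5 exec 'MOV D, A'. After: A=5 B=0 C=0 D=5 ZF=1 PC=6
Step 7: PC=6 exec 'ADD D, 6'. After: A=5 B=0 C=0 D=11 ZF=0 PC=7
Step 8: PC=7 exec 'ADD B, A'. After: A=5 B=5 C=0 D=11 ZF=0 PC=8
Step 9: PC=8 exec 'MOV A, C'. After: A=0 B=5 C=0 D=11 ZF=0 PC=9
Step 10: PC=9 exec 'MUL B, A'. After: A=0 B=0 C=0 D=11 ZF=1 PC=10
Step 11: PC=10 exec 'HALT'. After: A=0 B=0 C=0 D=11 ZF=1 PC=10 HALTED
Total instructions executed: 11

Answer: 11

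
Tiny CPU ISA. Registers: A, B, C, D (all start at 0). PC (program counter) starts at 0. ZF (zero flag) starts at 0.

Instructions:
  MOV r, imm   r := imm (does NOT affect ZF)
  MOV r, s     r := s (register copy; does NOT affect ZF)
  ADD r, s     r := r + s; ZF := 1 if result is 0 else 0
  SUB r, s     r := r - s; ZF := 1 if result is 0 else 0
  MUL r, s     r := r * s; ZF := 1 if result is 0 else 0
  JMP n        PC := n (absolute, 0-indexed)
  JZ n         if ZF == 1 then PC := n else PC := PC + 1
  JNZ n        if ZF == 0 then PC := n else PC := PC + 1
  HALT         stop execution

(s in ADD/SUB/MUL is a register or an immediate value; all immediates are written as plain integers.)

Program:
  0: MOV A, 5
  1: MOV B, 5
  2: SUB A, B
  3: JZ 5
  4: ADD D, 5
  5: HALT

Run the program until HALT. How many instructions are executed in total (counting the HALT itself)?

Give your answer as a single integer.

Answer: 5

Derivation:
Step 1: PC=0 exec 'MOV A, 5'. After: A=5 B=0 C=0 D=0 ZF=0 PC=1
Step 2: PC=1 exec 'MOV B, 5'. After: A=5 B=5 C=0 D=0 ZF=0 PC=2
Step 3: PC=2 exec 'SUB A, B'. After: A=0 B=5 C=0 D=0 ZF=1 PC=3
Step 4: PC=3 exec 'JZ 5'. After: A=0 B=5 C=0 D=0 ZF=1 PC=5
Step 5: PC=5 exec 'HALT'. After: A=0 B=5 C=0 D=0 ZF=1 PC=5 HALTED
Total instructions executed: 5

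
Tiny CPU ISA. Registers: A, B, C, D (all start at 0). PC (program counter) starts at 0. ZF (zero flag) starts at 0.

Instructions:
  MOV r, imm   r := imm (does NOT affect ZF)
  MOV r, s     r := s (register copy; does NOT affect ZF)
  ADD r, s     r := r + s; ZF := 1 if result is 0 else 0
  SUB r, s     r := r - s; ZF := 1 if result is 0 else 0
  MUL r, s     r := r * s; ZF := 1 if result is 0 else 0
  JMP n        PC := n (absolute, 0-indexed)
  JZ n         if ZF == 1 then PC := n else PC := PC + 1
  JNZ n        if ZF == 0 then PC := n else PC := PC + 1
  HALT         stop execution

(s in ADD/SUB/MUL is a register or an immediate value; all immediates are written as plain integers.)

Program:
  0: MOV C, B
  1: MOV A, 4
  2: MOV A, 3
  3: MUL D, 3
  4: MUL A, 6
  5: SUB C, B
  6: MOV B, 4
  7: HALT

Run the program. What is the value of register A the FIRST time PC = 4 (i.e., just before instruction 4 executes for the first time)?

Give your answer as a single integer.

Step 1: PC=0 exec 'MOV C, B'. After: A=0 B=0 C=0 D=0 ZF=0 PC=1
Step 2: PC=1 exec 'MOV A, 4'. After: A=4 B=0 C=0 D=0 ZF=0 PC=2
Step 3: PC=2 exec 'MOV A, 3'. After: A=3 B=0 C=0 D=0 ZF=0 PC=3
Step 4: PC=3 exec 'MUL D, 3'. After: A=3 B=0 C=0 D=0 ZF=1 PC=4
First time PC=4: A=3

3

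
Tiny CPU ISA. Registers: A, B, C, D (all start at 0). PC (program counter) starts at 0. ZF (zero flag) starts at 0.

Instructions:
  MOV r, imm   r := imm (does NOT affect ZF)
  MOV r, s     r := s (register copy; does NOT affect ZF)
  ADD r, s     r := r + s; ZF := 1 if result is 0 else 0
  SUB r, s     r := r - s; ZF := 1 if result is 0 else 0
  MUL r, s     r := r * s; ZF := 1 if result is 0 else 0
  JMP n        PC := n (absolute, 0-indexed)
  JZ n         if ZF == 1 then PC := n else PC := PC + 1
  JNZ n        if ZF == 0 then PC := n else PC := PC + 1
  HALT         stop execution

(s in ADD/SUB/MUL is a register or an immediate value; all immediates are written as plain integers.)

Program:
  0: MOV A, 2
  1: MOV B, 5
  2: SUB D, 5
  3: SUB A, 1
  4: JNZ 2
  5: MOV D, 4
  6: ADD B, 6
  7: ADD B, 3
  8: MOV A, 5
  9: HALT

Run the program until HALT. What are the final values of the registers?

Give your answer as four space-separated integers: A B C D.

Answer: 5 14 0 4

Derivation:
Step 1: PC=0 exec 'MOV A, 2'. After: A=2 B=0 C=0 D=0 ZF=0 PC=1
Step 2: PC=1 exec 'MOV B, 5'. After: A=2 B=5 C=0 D=0 ZF=0 PC=2
Step 3: PC=2 exec 'SUB D, 5'. After: A=2 B=5 C=0 D=-5 ZF=0 PC=3
Step 4: PC=3 exec 'SUB A, 1'. After: A=1 B=5 C=0 D=-5 ZF=0 PC=4
Step 5: PC=4 exec 'JNZ 2'. After: A=1 B=5 C=0 D=-5 ZF=0 PC=2
Step 6: PC=2 exec 'SUB D, 5'. After: A=1 B=5 C=0 D=-10 ZF=0 PC=3
Step 7: PC=3 exec 'SUB A, 1'. After: A=0 B=5 C=0 D=-10 ZF=1 PC=4
Step 8: PC=4 exec 'JNZ 2'. After: A=0 B=5 C=0 D=-10 ZF=1 PC=5
Step 9: PC=5 exec 'MOV D, 4'. After: A=0 B=5 C=0 D=4 ZF=1 PC=6
Step 10: PC=6 exec 'ADD B, 6'. After: A=0 B=11 C=0 D=4 ZF=0 PC=7
Step 11: PC=7 exec 'ADD B, 3'. After: A=0 B=14 C=0 D=4 ZF=0 PC=8
Step 12: PC=8 exec 'MOV A, 5'. After: A=5 B=14 C=0 D=4 ZF=0 PC=9
Step 13: PC=9 exec 'HALT'. After: A=5 B=14 C=0 D=4 ZF=0 PC=9 HALTED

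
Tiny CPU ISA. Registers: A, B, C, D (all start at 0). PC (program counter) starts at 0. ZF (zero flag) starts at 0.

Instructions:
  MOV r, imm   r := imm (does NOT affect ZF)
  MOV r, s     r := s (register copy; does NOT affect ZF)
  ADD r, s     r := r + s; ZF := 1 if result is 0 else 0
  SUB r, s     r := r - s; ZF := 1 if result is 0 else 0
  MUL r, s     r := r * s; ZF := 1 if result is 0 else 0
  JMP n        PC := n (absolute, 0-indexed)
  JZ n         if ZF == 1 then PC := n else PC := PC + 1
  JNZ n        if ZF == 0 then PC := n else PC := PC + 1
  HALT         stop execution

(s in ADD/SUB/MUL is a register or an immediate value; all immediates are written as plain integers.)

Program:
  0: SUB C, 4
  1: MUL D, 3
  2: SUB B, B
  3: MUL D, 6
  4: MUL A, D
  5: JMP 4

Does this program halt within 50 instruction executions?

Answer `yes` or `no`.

Answer: no

Derivation:
Step 1: PC=0 exec 'SUB C, 4'. After: A=0 B=0 C=-4 D=0 ZF=0 PC=1
Step 2: PC=1 exec 'MUL D, 3'. After: A=0 B=0 C=-4 D=0 ZF=1 PC=2
Step 3: PC=2 exec 'SUB B, B'. After: A=0 B=0 C=-4 D=0 ZF=1 PC=3
Step 4: PC=3 exec 'MUL D, 6'. After: A=0 B=0 C=-4 D=0 ZF=1 PC=4
Step 5: PC=4 exec 'MUL A, D'. After: A=0 B=0 C=-4 D=0 ZF=1 PC=5
Step 6: PC=5 exec 'JMP 4'. After: A=0 B=0 C=-4 D=0 ZF=1 PC=4
State after step 6 equals state after step 4: the program is in a cycle of length 2 and will never halt.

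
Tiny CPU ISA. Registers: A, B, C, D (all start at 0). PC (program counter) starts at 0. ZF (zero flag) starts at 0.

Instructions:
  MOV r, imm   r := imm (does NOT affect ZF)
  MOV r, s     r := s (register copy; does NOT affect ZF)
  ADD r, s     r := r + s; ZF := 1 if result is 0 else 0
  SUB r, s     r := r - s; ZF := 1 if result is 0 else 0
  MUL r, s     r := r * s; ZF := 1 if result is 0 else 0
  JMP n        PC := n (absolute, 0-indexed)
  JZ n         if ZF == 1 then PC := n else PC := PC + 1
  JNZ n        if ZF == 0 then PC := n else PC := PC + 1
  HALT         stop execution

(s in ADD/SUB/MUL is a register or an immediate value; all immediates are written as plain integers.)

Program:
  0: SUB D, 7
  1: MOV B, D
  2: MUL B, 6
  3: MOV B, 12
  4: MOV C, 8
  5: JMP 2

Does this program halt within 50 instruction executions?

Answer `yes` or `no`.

Answer: no

Derivation:
Step 1: PC=0 exec 'SUB D, 7'. After: A=0 B=0 C=0 D=-7 ZF=0 PC=1
Step 2: PC=1 exec 'MOV B, D'. After: A=0 B=-7 C=0 D=-7 ZF=0 PC=2
Step 3: PC=2 exec 'MUL B, 6'. After: A=0 B=-42 C=0 D=-7 ZF=0 PC=3
Step 4: PC=3 exec 'MOV B, 12'. After: A=0 B=12 C=0 D=-7 ZF=0 PC=4
Step 5: PC=4 exec 'MOV C, 8'. After: A=0 B=12 C=8 D=-7 ZF=0 PC=5
Step 6: PC=5 exec 'JMP 2'. After: A=0 B=12 C=8 D=-7 ZF=0 PC=2
Step 7: PC=2 exec 'MUL B, 6'. After: A=0 B=72 C=8 D=-7 ZF=0 PC=3
Step 8: PC=3 exec 'MOV B, 12'. After: A=0 B=12 C=8 D=-7 ZF=0 PC=4
Step 9: PC=4 exec 'MOV C, 8'. After: A=0 B=12 C=8 D=-7 ZF=0 PC=5
State after step 9 equals state after step 5: the program is in a cycle of length 4 and will never halt.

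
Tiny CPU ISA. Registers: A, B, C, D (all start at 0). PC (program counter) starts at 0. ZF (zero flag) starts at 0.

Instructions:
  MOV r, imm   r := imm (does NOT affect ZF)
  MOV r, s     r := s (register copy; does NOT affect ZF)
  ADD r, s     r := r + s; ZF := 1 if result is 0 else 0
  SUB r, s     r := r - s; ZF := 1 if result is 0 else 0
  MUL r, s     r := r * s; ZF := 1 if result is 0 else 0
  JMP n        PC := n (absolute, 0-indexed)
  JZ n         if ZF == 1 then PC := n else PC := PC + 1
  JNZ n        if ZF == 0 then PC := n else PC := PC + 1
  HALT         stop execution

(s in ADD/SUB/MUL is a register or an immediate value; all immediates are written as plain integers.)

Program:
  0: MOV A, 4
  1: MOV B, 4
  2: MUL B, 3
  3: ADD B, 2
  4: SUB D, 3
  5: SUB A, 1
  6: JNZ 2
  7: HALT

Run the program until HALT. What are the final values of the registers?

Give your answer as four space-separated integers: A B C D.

Step 1: PC=0 exec 'MOV A, 4'. After: A=4 B=0 C=0 D=0 ZF=0 PC=1
Step 2: PC=1 exec 'MOV B, 4'. After: A=4 B=4 C=0 D=0 ZF=0 PC=2
Step 3: PC=2 exec 'MUL B, 3'. After: A=4 B=12 C=0 D=0 ZF=0 PC=3
Step 4: PC=3 exec 'ADD B, 2'. After: A=4 B=14 C=0 D=0 ZF=0 PC=4
Step 5: PC=4 exec 'SUB D, 3'. After: A=4 B=14 C=0 D=-3 ZF=0 PC=5
Step 6: PC=5 exec 'SUB A, 1'. After: A=3 B=14 C=0 D=-3 ZF=0 PC=6
Step 7: PC=6 exec 'JNZ 2'. After: A=3 B=14 C=0 D=-3 ZF=0 PC=2
Step 8: PC=2 exec 'MUL B, 3'. After: A=3 B=42 C=0 D=-3 ZF=0 PC=3
Step 9: PC=3 exec 'ADD B, 2'. After: A=3 B=44 C=0 D=-3 ZF=0 PC=4
Step 10: PC=4 exec 'SUB D, 3'. After: A=3 B=44 C=0 D=-6 ZF=0 PC=5
Step 11: PC=5 exec 'SUB A, 1'. After: A=2 B=44 C=0 D=-6 ZF=0 PC=6
Step 12: PC=6 exec 'JNZ 2'. After: A=2 B=44 C=0 D=-6 ZF=0 PC=2
Step 13: PC=2 exec 'MUL B, 3'. After: A=2 B=132 C=0 D=-6 ZF=0 PC=3
Step 14: PC=3 exec 'ADD B, 2'. After: A=2 B=134 C=0 D=-6 ZF=0 PC=4
Step 15: PC=4 exec 'SUB D, 3'. After: A=2 B=134 C=0 D=-9 ZF=0 PC=5
Step 16: PC=5 exec 'SUB A, 1'. After: A=1 B=134 C=0 D=-9 ZF=0 PC=6
Step 17: PC=6 exec 'JNZ 2'. After: A=1 B=134 C=0 D=-9 ZF=0 PC=2
Step 18: PC=2 exec 'MUL B, 3'. After: A=1 B=402 C=0 D=-9 ZF=0 PC=3
Step 19: PC=3 exec 'ADD B, 2'. After: A=1 B=404 C=0 D=-9 ZF=0 PC=4
Step 20: PC=4 exec 'SUB D, 3'. After: A=1 B=404 C=0 D=-12 ZF=0 PC=5
Step 21: PC=5 exec 'SUB A, 1'. After: A=0 B=404 C=0 D=-12 ZF=1 PC=6
Step 22: PC=6 exec 'JNZ 2'. After: A=0 B=404 C=0 D=-12 ZF=1 PC=7
Step 23: PC=7 exec 'HALT'. After: A=0 B=404 C=0 D=-12 ZF=1 PC=7 HALTED

Answer: 0 404 0 -12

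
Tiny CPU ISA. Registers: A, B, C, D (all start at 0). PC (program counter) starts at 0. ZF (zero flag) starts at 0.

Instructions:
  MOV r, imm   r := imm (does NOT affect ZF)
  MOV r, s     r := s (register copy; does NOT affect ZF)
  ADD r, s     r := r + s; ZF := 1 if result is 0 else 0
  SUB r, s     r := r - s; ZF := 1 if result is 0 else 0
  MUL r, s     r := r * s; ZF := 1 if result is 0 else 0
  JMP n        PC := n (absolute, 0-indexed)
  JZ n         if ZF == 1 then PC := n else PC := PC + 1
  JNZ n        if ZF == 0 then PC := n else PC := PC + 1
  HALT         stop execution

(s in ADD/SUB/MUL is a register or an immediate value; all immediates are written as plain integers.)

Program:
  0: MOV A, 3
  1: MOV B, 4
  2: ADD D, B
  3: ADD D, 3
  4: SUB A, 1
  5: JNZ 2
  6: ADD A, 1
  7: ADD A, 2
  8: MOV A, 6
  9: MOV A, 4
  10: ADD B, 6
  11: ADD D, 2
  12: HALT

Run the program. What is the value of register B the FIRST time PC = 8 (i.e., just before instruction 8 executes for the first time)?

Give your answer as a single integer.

Step 1: PC=0 exec 'MOV A, 3'. After: A=3 B=0 C=0 D=0 ZF=0 PC=1
Step 2: PC=1 exec 'MOV B, 4'. After: A=3 B=4 C=0 D=0 ZF=0 PC=2
Step 3: PC=2 exec 'ADD D, B'. After: A=3 B=4 C=0 D=4 ZF=0 PC=3
Step 4: PC=3 exec 'ADD D, 3'. After: A=3 B=4 C=0 D=7 ZF=0 PC=4
Step 5: PC=4 exec 'SUB A, 1'. After: A=2 B=4 C=0 D=7 ZF=0 PC=5
Step 6: PC=5 exec 'JNZ 2'. After: A=2 B=4 C=0 D=7 ZF=0 PC=2
Step 7: PC=2 exec 'ADD D, B'. After: A=2 B=4 C=0 D=11 ZF=0 PC=3
Step 8: PC=3 exec 'ADD D, 3'. After: A=2 B=4 C=0 D=14 ZF=0 PC=4
Step 9: PC=4 exec 'SUB A, 1'. After: A=1 B=4 C=0 D=14 ZF=0 PC=5
Step 10: PC=5 exec 'JNZ 2'. After: A=1 B=4 C=0 D=14 ZF=0 PC=2
Step 11: PC=2 exec 'ADD D, B'. After: A=1 B=4 C=0 D=18 ZF=0 PC=3
Step 12: PC=3 exec 'ADD D, 3'. After: A=1 B=4 C=0 D=21 ZF=0 PC=4
Step 13: PC=4 exec 'SUB A, 1'. After: A=0 B=4 C=0 D=21 ZF=1 PC=5
Step 14: PC=5 exec 'JNZ 2'. After: A=0 B=4 C=0 D=21 ZF=1 PC=6
Step 15: PC=6 exec 'ADD A, 1'. After: A=1 B=4 C=0 D=21 ZF=0 PC=7
Step 16: PC=7 exec 'ADD A, 2'. After: A=3 B=4 C=0 D=21 ZF=0 PC=8
First time PC=8: B=4

4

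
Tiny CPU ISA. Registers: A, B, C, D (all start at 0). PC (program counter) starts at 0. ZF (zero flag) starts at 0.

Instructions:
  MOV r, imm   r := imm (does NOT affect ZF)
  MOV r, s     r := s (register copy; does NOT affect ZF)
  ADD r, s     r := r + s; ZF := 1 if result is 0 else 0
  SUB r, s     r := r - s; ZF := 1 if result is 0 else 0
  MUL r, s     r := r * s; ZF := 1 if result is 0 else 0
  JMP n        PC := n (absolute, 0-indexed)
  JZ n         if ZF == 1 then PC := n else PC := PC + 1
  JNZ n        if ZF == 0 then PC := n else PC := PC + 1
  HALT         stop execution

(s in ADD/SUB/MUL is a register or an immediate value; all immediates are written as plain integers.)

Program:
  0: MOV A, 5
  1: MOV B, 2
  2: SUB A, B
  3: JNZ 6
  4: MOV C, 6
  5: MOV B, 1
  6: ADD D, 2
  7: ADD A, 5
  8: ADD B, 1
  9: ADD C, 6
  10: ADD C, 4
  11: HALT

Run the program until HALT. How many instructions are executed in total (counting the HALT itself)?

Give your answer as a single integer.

Answer: 10

Derivation:
Step 1: PC=0 exec 'MOV A, 5'. After: A=5 B=0 C=0 D=0 ZF=0 PC=1
Step 2: PC=1 exec 'MOV B, 2'. After: A=5 B=2 C=0 D=0 ZF=0 PC=2
Step 3: PC=2 exec 'SUB A, B'. After: A=3 B=2 C=0 D=0 ZF=0 PC=3
Step 4: PC=3 exec 'JNZ 6'. After: A=3 B=2 C=0 D=0 ZF=0 PC=6
Step 5: PC=6 exec 'ADD D, 2'. After: A=3 B=2 C=0 D=2 ZF=0 PC=7
Step 6: PC=7 exec 'ADD A, 5'. After: A=8 B=2 C=0 D=2 ZF=0 PC=8
Step 7: PC=8 exec 'ADD B, 1'. After: A=8 B=3 C=0 D=2 ZF=0 PC=9
Step 8: PC=9 exec 'ADD C, 6'. After: A=8 B=3 C=6 D=2 ZF=0 PC=10
Step 9: PC=10 exec 'ADD C, 4'. After: A=8 B=3 C=10 D=2 ZF=0 PC=11
Step 10: PC=11 exec 'HALT'. After: A=8 B=3 C=10 D=2 ZF=0 PC=11 HALTED
Total instructions executed: 10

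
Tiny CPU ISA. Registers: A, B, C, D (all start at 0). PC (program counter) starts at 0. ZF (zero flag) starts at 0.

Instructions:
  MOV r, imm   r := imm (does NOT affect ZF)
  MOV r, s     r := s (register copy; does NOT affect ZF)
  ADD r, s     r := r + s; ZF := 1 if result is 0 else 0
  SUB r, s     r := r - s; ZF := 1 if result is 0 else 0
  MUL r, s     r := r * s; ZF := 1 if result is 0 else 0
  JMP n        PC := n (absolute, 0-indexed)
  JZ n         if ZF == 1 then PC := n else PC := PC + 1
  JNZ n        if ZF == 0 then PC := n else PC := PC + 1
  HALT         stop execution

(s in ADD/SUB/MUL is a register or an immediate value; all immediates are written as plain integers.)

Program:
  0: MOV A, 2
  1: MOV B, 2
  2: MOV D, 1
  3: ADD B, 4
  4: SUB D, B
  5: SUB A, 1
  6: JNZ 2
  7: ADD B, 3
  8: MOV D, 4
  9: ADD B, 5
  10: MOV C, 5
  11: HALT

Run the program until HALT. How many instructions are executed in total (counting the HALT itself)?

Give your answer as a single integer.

Step 1: PC=0 exec 'MOV A, 2'. After: A=2 B=0 C=0 D=0 ZF=0 PC=1
Step 2: PC=1 exec 'MOV B, 2'. After: A=2 B=2 C=0 D=0 ZF=0 PC=2
Step 3: PC=2 exec 'MOV D, 1'. After: A=2 B=2 C=0 D=1 ZF=0 PC=3
Step 4: PC=3 exec 'ADD B, 4'. After: A=2 B=6 C=0 D=1 ZF=0 PC=4
Step 5: PC=4 exec 'SUB D, B'. After: A=2 B=6 C=0 D=-5 ZF=0 PC=5
Step 6: PC=5 exec 'SUB A, 1'. After: A=1 B=6 C=0 D=-5 ZF=0 PC=6
Step 7: PC=6 exec 'JNZ 2'. After: A=1 B=6 C=0 D=-5 ZF=0 PC=2
Step 8: PC=2 exec 'MOV D, 1'. After: A=1 B=6 C=0 D=1 ZF=0 PC=3
Step 9: PC=3 exec 'ADD B, 4'. After: A=1 B=10 C=0 D=1 ZF=0 PC=4
Step 10: PC=4 exec 'SUB D, B'. After: A=1 B=10 C=0 D=-9 ZF=0 PC=5
Step 11: PC=5 exec 'SUB A, 1'. After: A=0 B=10 C=0 D=-9 ZF=1 PC=6
Step 12: PC=6 exec 'JNZ 2'. After: A=0 B=10 C=0 D=-9 ZF=1 PC=7
Step 13: PC=7 exec 'ADD B, 3'. After: A=0 B=13 C=0 D=-9 ZF=0 PC=8
Step 14: PC=8 exec 'MOV D, 4'. After: A=0 B=13 C=0 D=4 ZF=0 PC=9
Step 15: PC=9 exec 'ADD B, 5'. After: A=0 B=18 C=0 D=4 ZF=0 PC=10
Step 16: PC=10 exec 'MOV C, 5'. After: A=0 B=18 C=5 D=4 ZF=0 PC=11
Step 17: PC=11 exec 'HALT'. After: A=0 B=18 C=5 D=4 ZF=0 PC=11 HALTED
Total instructions executed: 17

Answer: 17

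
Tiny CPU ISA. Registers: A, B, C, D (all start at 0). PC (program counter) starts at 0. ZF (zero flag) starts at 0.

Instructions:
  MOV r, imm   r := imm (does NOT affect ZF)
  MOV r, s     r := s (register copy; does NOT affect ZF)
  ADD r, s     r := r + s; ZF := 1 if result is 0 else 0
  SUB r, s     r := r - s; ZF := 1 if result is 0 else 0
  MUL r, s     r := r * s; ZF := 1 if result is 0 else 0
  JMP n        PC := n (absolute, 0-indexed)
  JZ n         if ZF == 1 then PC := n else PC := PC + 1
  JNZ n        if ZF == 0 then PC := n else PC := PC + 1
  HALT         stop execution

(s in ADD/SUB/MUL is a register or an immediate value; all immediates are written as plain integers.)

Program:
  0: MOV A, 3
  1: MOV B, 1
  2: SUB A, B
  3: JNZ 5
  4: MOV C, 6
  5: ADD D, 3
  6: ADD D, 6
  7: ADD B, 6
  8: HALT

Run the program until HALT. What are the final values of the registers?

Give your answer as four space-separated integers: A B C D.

Answer: 2 7 0 9

Derivation:
Step 1: PC=0 exec 'MOV A, 3'. After: A=3 B=0 C=0 D=0 ZF=0 PC=1
Step 2: PC=1 exec 'MOV B, 1'. After: A=3 B=1 C=0 D=0 ZF=0 PC=2
Step 3: PC=2 exec 'SUB A, B'. After: A=2 B=1 C=0 D=0 ZF=0 PC=3
Step 4: PC=3 exec 'JNZ 5'. After: A=2 B=1 C=0 D=0 ZF=0 PC=5
Step 5: PC=5 exec 'ADD D, 3'. After: A=2 B=1 C=0 D=3 ZF=0 PC=6
Step 6: PC=6 exec 'ADD D, 6'. After: A=2 B=1 C=0 D=9 ZF=0 PC=7
Step 7: PC=7 exec 'ADD B, 6'. After: A=2 B=7 C=0 D=9 ZF=0 PC=8
Step 8: PC=8 exec 'HALT'. After: A=2 B=7 C=0 D=9 ZF=0 PC=8 HALTED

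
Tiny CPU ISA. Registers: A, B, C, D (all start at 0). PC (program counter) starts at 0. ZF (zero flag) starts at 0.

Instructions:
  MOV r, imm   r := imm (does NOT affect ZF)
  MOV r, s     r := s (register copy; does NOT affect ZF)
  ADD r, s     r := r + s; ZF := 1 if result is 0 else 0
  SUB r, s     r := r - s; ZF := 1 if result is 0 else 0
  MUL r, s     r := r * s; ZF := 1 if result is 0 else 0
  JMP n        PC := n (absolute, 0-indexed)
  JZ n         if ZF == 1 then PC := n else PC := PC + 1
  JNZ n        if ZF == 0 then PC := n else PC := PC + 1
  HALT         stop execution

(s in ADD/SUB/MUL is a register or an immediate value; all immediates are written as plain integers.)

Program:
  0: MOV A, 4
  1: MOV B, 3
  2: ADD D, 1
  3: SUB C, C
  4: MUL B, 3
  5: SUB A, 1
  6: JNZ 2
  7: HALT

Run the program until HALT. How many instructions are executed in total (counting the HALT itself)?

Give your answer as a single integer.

Answer: 23

Derivation:
Step 1: PC=0 exec 'MOV A, 4'. After: A=4 B=0 C=0 D=0 ZF=0 PC=1
Step 2: PC=1 exec 'MOV B, 3'. After: A=4 B=3 C=0 D=0 ZF=0 PC=2
Step 3: PC=2 exec 'ADD D, 1'. After: A=4 B=3 C=0 D=1 ZF=0 PC=3
Step 4: PC=3 exec 'SUB C, C'. After: A=4 B=3 C=0 D=1 ZF=1 PC=4
Step 5: PC=4 exec 'MUL B, 3'. After: A=4 B=9 C=0 D=1 ZF=0 PC=5
Step 6: PC=5 exec 'SUB A, 1'. After: A=3 B=9 C=0 D=1 ZF=0 PC=6
Step 7: PC=6 exec 'JNZ 2'. After: A=3 B=9 C=0 D=1 ZF=0 PC=2
Step 8: PC=2 exec 'ADD D, 1'. After: A=3 B=9 C=0 D=2 ZF=0 PC=3
Step 9: PC=3 exec 'SUB C, C'. After: A=3 B=9 C=0 D=2 ZF=1 PC=4
Step 10: PC=4 exec 'MUL B, 3'. After: A=3 B=27 C=0 D=2 ZF=0 PC=5
Step 11: PC=5 exec 'SUB A, 1'. After: A=2 B=27 C=0 D=2 ZF=0 PC=6
Step 12: PC=6 exec 'JNZ 2'. After: A=2 B=27 C=0 D=2 ZF=0 PC=2
Step 13: PC=2 exec 'ADD D, 1'. After: A=2 B=27 C=0 D=3 ZF=0 PC=3
Step 14: PC=3 exec 'SUB C, C'. After: A=2 B=27 C=0 D=3 ZF=1 PC=4
Step 15: PC=4 exec 'MUL B, 3'. After: A=2 B=81 C=0 D=3 ZF=0 PC=5
Step 16: PC=5 exec 'SUB A, 1'. After: A=1 B=81 C=0 D=3 ZF=0 PC=6
Step 17: PC=6 exec 'JNZ 2'. After: A=1 B=81 C=0 D=3 ZF=0 PC=2
Step 18: PC=2 exec 'ADD D, 1'. After: A=1 B=81 C=0 D=4 ZF=0 PC=3
Step 19: PC=3 exec 'SUB C, C'. After: A=1 B=81 C=0 D=4 ZF=1 PC=4
Step 20: PC=4 exec 'MUL B, 3'. After: A=1 B=243 C=0 D=4 ZF=0 PC=5
Step 21: PC=5 exec 'SUB A, 1'. After: A=0 B=243 C=0 D=4 ZF=1 PC=6
Step 22: PC=6 exec 'JNZ 2'. After: A=0 B=243 C=0 D=4 ZF=1 PC=7
Step 23: PC=7 exec 'HALT'. After: A=0 B=243 C=0 D=4 ZF=1 PC=7 HALTED
Total instructions executed: 23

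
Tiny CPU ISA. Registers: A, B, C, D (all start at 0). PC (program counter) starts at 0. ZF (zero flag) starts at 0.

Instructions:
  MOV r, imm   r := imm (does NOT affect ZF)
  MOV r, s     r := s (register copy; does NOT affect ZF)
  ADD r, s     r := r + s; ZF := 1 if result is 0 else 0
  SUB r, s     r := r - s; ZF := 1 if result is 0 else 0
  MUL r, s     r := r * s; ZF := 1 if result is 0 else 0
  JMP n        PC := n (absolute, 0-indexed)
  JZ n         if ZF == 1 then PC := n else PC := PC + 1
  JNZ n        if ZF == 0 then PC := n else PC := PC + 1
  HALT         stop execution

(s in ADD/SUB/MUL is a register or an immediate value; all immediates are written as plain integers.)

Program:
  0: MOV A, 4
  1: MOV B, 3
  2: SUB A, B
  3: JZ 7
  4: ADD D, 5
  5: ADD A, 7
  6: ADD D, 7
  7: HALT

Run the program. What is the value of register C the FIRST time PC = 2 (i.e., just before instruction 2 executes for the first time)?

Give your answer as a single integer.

Step 1: PC=0 exec 'MOV A, 4'. After: A=4 B=0 C=0 D=0 ZF=0 PC=1
Step 2: PC=1 exec 'MOV B, 3'. After: A=4 B=3 C=0 D=0 ZF=0 PC=2
First time PC=2: C=0

0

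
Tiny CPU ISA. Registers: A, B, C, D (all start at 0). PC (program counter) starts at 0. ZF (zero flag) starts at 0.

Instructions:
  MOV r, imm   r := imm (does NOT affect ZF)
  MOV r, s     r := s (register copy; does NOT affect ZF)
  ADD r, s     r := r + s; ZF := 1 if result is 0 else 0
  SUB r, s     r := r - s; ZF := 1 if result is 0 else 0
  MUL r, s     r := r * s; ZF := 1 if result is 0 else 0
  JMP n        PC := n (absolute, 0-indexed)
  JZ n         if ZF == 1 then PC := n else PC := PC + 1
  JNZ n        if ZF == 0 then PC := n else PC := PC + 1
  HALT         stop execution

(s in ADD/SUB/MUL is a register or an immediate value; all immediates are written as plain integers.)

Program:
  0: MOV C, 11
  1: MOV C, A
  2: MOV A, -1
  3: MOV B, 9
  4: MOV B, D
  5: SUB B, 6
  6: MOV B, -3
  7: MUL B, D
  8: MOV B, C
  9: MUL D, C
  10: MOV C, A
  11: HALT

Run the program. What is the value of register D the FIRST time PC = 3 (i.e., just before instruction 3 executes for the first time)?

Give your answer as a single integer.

Step 1: PC=0 exec 'MOV C, 11'. After: A=0 B=0 C=11 D=0 ZF=0 PC=1
Step 2: PC=1 exec 'MOV C, A'. After: A=0 B=0 C=0 D=0 ZF=0 PC=2
Step 3: PC=2 exec 'MOV A, -1'. After: A=-1 B=0 C=0 D=0 ZF=0 PC=3
First time PC=3: D=0

0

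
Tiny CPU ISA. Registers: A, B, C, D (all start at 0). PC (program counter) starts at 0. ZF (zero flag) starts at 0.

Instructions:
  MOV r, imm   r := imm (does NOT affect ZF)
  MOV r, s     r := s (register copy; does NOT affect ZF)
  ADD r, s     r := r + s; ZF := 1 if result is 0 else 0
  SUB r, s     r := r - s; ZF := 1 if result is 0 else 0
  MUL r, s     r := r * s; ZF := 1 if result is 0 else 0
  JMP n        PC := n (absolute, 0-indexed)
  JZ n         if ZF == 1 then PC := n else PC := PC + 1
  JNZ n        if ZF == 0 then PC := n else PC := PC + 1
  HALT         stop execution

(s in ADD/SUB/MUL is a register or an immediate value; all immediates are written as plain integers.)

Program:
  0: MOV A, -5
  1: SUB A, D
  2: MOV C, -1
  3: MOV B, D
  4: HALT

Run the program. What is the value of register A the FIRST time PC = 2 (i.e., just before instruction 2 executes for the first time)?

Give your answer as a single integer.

Step 1: PC=0 exec 'MOV A, -5'. After: A=-5 B=0 C=0 D=0 ZF=0 PC=1
Step 2: PC=1 exec 'SUB A, D'. After: A=-5 B=0 C=0 D=0 ZF=0 PC=2
First time PC=2: A=-5

-5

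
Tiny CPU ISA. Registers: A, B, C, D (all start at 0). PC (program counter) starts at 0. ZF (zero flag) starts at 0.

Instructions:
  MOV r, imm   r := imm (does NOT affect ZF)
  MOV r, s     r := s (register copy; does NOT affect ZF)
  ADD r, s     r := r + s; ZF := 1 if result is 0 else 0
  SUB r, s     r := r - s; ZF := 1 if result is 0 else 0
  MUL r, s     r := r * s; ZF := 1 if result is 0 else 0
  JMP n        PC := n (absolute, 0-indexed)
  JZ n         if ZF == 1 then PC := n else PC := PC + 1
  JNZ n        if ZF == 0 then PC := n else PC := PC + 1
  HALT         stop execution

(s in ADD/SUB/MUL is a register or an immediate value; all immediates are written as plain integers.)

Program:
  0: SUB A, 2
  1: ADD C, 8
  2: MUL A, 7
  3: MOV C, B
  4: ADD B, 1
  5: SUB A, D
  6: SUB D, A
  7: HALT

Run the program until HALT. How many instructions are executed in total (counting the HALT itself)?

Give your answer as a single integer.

Step 1: PC=0 exec 'SUB A, 2'. After: A=-2 B=0 C=0 D=0 ZF=0 PC=1
Step 2: PC=1 exec 'ADD C, 8'. After: A=-2 B=0 C=8 D=0 ZF=0 PC=2
Step 3: PC=2 exec 'MUL A, 7'. After: A=-14 B=0 C=8 D=0 ZF=0 PC=3
Step 4: PC=3 exec 'MOV C, B'. After: A=-14 B=0 C=0 D=0 ZF=0 PC=4
Step 5: PC=4 exec 'ADD B, 1'. After: A=-14 B=1 C=0 D=0 ZF=0 PC=5
Step 6: PC=5 exec 'SUB A, D'. After: A=-14 B=1 C=0 D=0 ZF=0 PC=6
Step 7: PC=6 exec 'SUB D, A'. After: A=-14 B=1 C=0 D=14 ZF=0 PC=7
Step 8: PC=7 exec 'HALT'. After: A=-14 B=1 C=0 D=14 ZF=0 PC=7 HALTED
Total instructions executed: 8

Answer: 8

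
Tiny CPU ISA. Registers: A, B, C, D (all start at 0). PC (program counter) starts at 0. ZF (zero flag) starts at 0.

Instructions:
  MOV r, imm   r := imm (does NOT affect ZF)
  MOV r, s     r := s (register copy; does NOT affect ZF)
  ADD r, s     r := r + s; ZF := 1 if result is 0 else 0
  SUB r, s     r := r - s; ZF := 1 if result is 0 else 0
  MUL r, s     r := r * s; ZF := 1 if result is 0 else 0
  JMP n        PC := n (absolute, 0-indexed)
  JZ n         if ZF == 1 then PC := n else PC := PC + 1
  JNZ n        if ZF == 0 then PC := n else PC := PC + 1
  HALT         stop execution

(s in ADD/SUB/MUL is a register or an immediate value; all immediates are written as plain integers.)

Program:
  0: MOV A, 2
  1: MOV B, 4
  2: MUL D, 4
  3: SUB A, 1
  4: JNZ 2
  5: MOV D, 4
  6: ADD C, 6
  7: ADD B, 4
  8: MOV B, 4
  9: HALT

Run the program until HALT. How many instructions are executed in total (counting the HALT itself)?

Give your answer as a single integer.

Step 1: PC=0 exec 'MOV A, 2'. After: A=2 B=0 C=0 D=0 ZF=0 PC=1
Step 2: PC=1 exec 'MOV B, 4'. After: A=2 B=4 C=0 D=0 ZF=0 PC=2
Step 3: PC=2 exec 'MUL D, 4'. After: A=2 B=4 C=0 D=0 ZF=1 PC=3
Step 4: PC=3 exec 'SUB A, 1'. After: A=1 B=4 C=0 D=0 ZF=0 PC=4
Step 5: PC=4 exec 'JNZ 2'. After: A=1 B=4 C=0 D=0 ZF=0 PC=2
Step 6: PC=2 exec 'MUL D, 4'. After: A=1 B=4 C=0 D=0 ZF=1 PC=3
Step 7: PC=3 exec 'SUB A, 1'. After: A=0 B=4 C=0 D=0 ZF=1 PC=4
Step 8: PC=4 exec 'JNZ 2'. After: A=0 B=4 C=0 D=0 ZF=1 PC=5
Step 9: PC=5 exec 'MOV D, 4'. After: A=0 B=4 C=0 D=4 ZF=1 PC=6
Step 10: PC=6 exec 'ADD C, 6'. After: A=0 B=4 C=6 D=4 ZF=0 PC=7
Step 11: PC=7 exec 'ADD B, 4'. After: A=0 B=8 C=6 D=4 ZF=0 PC=8
Step 12: PC=8 exec 'MOV B, 4'. After: A=0 B=4 C=6 D=4 ZF=0 PC=9
Step 13: PC=9 exec 'HALT'. After: A=0 B=4 C=6 D=4 ZF=0 PC=9 HALTED
Total instructions executed: 13

Answer: 13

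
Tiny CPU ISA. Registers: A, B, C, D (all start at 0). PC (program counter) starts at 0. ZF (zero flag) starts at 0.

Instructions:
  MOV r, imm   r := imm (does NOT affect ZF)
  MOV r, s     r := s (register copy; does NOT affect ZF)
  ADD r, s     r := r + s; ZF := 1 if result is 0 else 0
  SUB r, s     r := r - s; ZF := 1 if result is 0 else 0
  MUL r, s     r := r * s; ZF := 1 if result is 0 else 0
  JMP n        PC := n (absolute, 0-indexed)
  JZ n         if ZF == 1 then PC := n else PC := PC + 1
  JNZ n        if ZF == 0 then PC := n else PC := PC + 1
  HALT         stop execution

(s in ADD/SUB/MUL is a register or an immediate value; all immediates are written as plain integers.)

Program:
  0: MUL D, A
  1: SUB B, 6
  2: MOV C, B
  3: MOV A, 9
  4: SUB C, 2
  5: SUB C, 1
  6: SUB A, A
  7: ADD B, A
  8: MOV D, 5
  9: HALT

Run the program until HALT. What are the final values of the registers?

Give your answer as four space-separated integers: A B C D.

Answer: 0 -6 -9 5

Derivation:
Step 1: PC=0 exec 'MUL D, A'. After: A=0 B=0 C=0 D=0 ZF=1 PC=1
Step 2: PC=1 exec 'SUB B, 6'. After: A=0 B=-6 C=0 D=0 ZF=0 PC=2
Step 3: PC=2 exec 'MOV C, B'. After: A=0 B=-6 C=-6 D=0 ZF=0 PC=3
Step 4: PC=3 exec 'MOV A, 9'. After: A=9 B=-6 C=-6 D=0 ZF=0 PC=4
Step 5: PC=4 exec 'SUB C, 2'. After: A=9 B=-6 C=-8 D=0 ZF=0 PC=5
Step 6: PC=5 exec 'SUB C, 1'. After: A=9 B=-6 C=-9 D=0 ZF=0 PC=6
Step 7: PC=6 exec 'SUB A, A'. After: A=0 B=-6 C=-9 D=0 ZF=1 PC=7
Step 8: PC=7 exec 'ADD B, A'. After: A=0 B=-6 C=-9 D=0 ZF=0 PC=8
Step 9: PC=8 exec 'MOV D, 5'. After: A=0 B=-6 C=-9 D=5 ZF=0 PC=9
Step 10: PC=9 exec 'HALT'. After: A=0 B=-6 C=-9 D=5 ZF=0 PC=9 HALTED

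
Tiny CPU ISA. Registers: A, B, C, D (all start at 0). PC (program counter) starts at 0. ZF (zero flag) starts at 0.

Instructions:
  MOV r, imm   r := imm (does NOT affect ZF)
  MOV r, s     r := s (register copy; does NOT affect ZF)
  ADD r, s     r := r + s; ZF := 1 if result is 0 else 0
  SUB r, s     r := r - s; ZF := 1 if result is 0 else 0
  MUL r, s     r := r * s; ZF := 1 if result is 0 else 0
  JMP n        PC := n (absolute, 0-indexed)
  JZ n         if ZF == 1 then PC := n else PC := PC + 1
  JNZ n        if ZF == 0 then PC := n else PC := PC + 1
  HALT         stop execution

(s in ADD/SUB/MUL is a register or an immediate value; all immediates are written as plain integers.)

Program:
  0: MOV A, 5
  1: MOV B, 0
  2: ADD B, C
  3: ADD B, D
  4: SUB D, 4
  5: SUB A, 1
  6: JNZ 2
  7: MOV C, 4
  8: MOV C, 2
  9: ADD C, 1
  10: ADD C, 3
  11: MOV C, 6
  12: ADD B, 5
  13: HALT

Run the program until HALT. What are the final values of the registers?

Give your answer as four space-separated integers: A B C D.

Answer: 0 -35 6 -20

Derivation:
Step 1: PC=0 exec 'MOV A, 5'. After: A=5 B=0 C=0 D=0 ZF=0 PC=1
Step 2: PC=1 exec 'MOV B, 0'. After: A=5 B=0 C=0 D=0 ZF=0 PC=2
Step 3: PC=2 exec 'ADD B, C'. After: A=5 B=0 C=0 D=0 ZF=1 PC=3
Step 4: PC=3 exec 'ADD B, D'. After: A=5 B=0 C=0 D=0 ZF=1 PC=4
Step 5: PC=4 exec 'SUB D, 4'. After: A=5 B=0 C=0 D=-4 ZF=0 PC=5
Step 6: PC=5 exec 'SUB A, 1'. After: A=4 B=0 C=0 D=-4 ZF=0 PC=6
Step 7: PC=6 exec 'JNZ 2'. After: A=4 B=0 C=0 D=-4 ZF=0 PC=2
Step 8: PC=2 exec 'ADD B, C'. After: A=4 B=0 C=0 D=-4 ZF=1 PC=3
Step 9: PC=3 exec 'ADD B, D'. After: A=4 B=-4 C=0 D=-4 ZF=0 PC=4
Step 10: PC=4 exec 'SUB D, 4'. After: A=4 B=-4 C=0 D=-8 ZF=0 PC=5
Step 11: PC=5 exec 'SUB A, 1'. After: A=3 B=-4 C=0 D=-8 ZF=0 PC=6
Step 12: PC=6 exec 'JNZ 2'. After: A=3 B=-4 C=0 D=-8 ZF=0 PC=2
Step 13: PC=2 exec 'ADD B, C'. After: A=3 B=-4 C=0 D=-8 ZF=0 PC=3
Step 14: PC=3 exec 'ADD B, D'. After: A=3 B=-12 C=0 D=-8 ZF=0 PC=4
Step 15: PC=4 exec 'SUB D, 4'. After: A=3 B=-12 C=0 D=-12 ZF=0 PC=5
Step 16: PC=5 exec 'SUB A, 1'. After: A=2 B=-12 C=0 D=-12 ZF=0 PC=6
Step 17: PC=6 exec 'JNZ 2'. After: A=2 B=-12 C=0 D=-12 ZF=0 PC=2
Step 18: PC=2 exec 'ADD B, C'. After: A=2 B=-12 C=0 D=-12 ZF=0 PC=3
Step 19: PC=3 exec 'ADD B, D'. After: A=2 B=-24 C=0 D=-12 ZF=0 PC=4
Step 20: PC=4 exec 'SUB D, 4'. After: A=2 B=-24 C=0 D=-16 ZF=0 PC=5
Step 21: PC=5 exec 'SUB A, 1'. After: A=1 B=-24 C=0 D=-16 ZF=0 PC=6
Step 22: PC=6 exec 'JNZ 2'. After: A=1 B=-24 C=0 D=-16 ZF=0 PC=2
Step 23: PC=2 exec 'ADD B, C'. After: A=1 B=-24 C=0 D=-16 ZF=0 PC=3
Step 24: PC=3 exec 'ADD B, D'. After: A=1 B=-40 C=0 D=-16 ZF=0 PC=4
Step 25: PC=4 exec 'SUB D, 4'. After: A=1 B=-40 C=0 D=-20 ZF=0 PC=5
Step 26: PC=5 exec 'SUB A, 1'. After: A=0 B=-40 C=0 D=-20 ZF=1 PC=6
Step 27: PC=6 exec 'JNZ 2'. After: A=0 B=-40 C=0 D=-20 ZF=1 PC=7
Step 28: PC=7 exec 'MOV C, 4'. After: A=0 B=-40 C=4 D=-20 ZF=1 PC=8
Step 29: PC=8 exec 'MOV C, 2'. After: A=0 B=-40 C=2 D=-20 ZF=1 PC=9
Step 30: PC=9 exec 'ADD C, 1'. After: A=0 B=-40 C=3 D=-20 ZF=0 PC=10
Step 31: PC=10 exec 'ADD C, 3'. After: A=0 B=-40 C=6 D=-20 ZF=0 PC=11
Step 32: PC=11 exec 'MOV C, 6'. After: A=0 B=-40 C=6 D=-20 ZF=0 PC=12
Step 33: PC=12 exec 'ADD B, 5'. After: A=0 B=-35 C=6 D=-20 ZF=0 PC=13
Step 34: PC=13 exec 'HALT'. After: A=0 B=-35 C=6 D=-20 ZF=0 PC=13 HALTED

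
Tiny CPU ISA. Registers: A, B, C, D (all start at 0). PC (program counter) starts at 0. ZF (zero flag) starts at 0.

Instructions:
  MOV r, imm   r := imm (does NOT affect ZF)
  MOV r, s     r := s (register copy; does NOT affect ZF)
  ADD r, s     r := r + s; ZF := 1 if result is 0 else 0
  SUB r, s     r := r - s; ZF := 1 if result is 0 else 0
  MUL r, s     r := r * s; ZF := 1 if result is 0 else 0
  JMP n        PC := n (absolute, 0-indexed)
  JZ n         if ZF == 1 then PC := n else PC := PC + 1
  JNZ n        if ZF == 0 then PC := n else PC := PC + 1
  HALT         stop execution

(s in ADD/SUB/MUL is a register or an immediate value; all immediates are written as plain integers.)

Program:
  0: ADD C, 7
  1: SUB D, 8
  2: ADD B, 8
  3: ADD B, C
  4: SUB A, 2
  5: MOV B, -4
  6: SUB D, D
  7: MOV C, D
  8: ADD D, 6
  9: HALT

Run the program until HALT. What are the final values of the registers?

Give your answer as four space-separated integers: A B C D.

Step 1: PC=0 exec 'ADD C, 7'. After: A=0 B=0 C=7 D=0 ZF=0 PC=1
Step 2: PC=1 exec 'SUB D, 8'. After: A=0 B=0 C=7 D=-8 ZF=0 PC=2
Step 3: PC=2 exec 'ADD B, 8'. After: A=0 B=8 C=7 D=-8 ZF=0 PC=3
Step 4: PC=3 exec 'ADD B, C'. After: A=0 B=15 C=7 D=-8 ZF=0 PC=4
Step 5: PC=4 exec 'SUB A, 2'. After: A=-2 B=15 C=7 D=-8 ZF=0 PC=5
Step 6: PC=5 exec 'MOV B, -4'. After: A=-2 B=-4 C=7 D=-8 ZF=0 PC=6
Step 7: PC=6 exec 'SUB D, D'. After: A=-2 B=-4 C=7 D=0 ZF=1 PC=7
Step 8: PC=7 exec 'MOV C, D'. After: A=-2 B=-4 C=0 D=0 ZF=1 PC=8
Step 9: PC=8 exec 'ADD D, 6'. After: A=-2 B=-4 C=0 D=6 ZF=0 PC=9
Step 10: PC=9 exec 'HALT'. After: A=-2 B=-4 C=0 D=6 ZF=0 PC=9 HALTED

Answer: -2 -4 0 6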